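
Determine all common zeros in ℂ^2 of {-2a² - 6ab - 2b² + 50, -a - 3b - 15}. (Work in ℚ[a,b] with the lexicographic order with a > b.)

{(105, -40), (0, -5)}

Compute a lex Gröbner basis by Buchberger's algorithm.
f_1 = -2a² - 6ab - 2b² + 50, LT = a².
f_2 = -a - 3b - 15, LT = a.

S(f_1,f_2): lcm = a². S = -15a + b² - 25.
  reduce S modulo (f_1, f_2):
  remainder b² + 45b + 200 ≠ 0; add h_3 = b² + 45b + 200 to the basis.

The other S-polynomials (S(f_1,h_3), S(f_2,h_3)) all reduce to 0 modulo the current basis, so we have a Gröbner basis.
Inter-reduce: drop elements whose leading term is divisible by another's, tail-reduce, and make monic.
Reduced Gröbner basis: {a + 3b + 15, b² + 45b + 200}.

The lex basis is triangular: the last element involves only b. Solving b² + 45b + 200 = 0 gives b ∈ {-40, -5}; substituting each value into the earlier elements determines the remaining variables.
  b = -40: the earlier basis element becomes a - 105 = 0, giving a = 105 — point (105, -40).
  b = -5: the earlier basis element becomes a = 0, giving a = 0 — point (0, -5).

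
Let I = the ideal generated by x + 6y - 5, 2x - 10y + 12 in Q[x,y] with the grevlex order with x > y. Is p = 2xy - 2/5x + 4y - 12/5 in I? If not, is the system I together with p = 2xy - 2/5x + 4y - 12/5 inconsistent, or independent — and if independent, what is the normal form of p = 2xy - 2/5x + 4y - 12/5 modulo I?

2xy - 2/5x + 4y - 12/5 lies in I (it reduces to 0).

First compute the reduced Gröbner basis of I by Buchberger's algorithm.
f_1 = x + 6y - 5, LT = x.
f_2 = 2x - 10y + 12, LT = x.

S(f_1,f_2): lcm = x. S = 11y - 11.
  leading term y: no divisor's leading term divides it; move 11y to the remainder.
  leading term 1: no divisor's leading term divides it; move -11 to the remainder.
  remainder 11y - 11 ≠ 0; add h_3 = 11y - 11 to the basis.

The other S-polynomials (S(f_1,h_3), S(f_2,h_3)) all reduce to 0 modulo the current basis, so we have a Gröbner basis.
Inter-reduce: drop elements whose leading term is divisible by another's, tail-reduce, and make monic.
Reduced Gröbner basis: {x + 1, y - 1}.
Label its elements g_1 = x + 1, g_2 = y - 1.

Reduce p = 2xy - 2/5x + 4y - 12/5 modulo G:
  leading term xy: subtract (2y)·g_1 from 2xy - 2/5x + 4y - 12/5 → -2/5x + 2y - 12/5
  leading term x: subtract (-2/5)·g_1 from -2/5x + 2y - 12/5 → 2y - 2
  leading term y: subtract (2)·g_2 from 2y - 2 → 0
  normal form = 0.
Since the normal form is 0, p ∈ I.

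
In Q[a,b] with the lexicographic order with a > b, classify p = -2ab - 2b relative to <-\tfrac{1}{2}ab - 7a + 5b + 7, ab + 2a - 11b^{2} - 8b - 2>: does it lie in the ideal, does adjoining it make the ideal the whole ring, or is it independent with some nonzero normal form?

First compute the reduced Gröbner basis of I by Buchberger's algorithm.
f_1 = -\tfrac{1}{2}ab - 7a + 5b + 7, LT = ab.
f_2 = ab + 2a - 11b^{2} - 8b - 2, LT = ab.

S(f_1,f_2): lcm = ab. S = 12a + 11b^{2} - 2b - 12.
  leading term a: no divisor's leading term divides it; move 12a to the remainder.
  leading term b^{2}: no divisor's leading term divides it; move 11b^{2} to the remainder.
  leading term b: no divisor's leading term divides it; move -2b to the remainder.
  leading term 1: no divisor's leading term divides it; move -12 to the remainder.
  remainder 12a + 11b^{2} - 2b - 12 ≠ 0; add h_3 = 12a + 11b^{2} - 2b - 12 to the basis.

S(f_1,h_3): lcm = ab. S = 14a - \tfrac{11}{12}b^{3} + \tfrac{1}{6}b^{2} - 9b - 14.
  leading term a: subtract (\tfrac{7}{6})·h_3 from 14a - \tfrac{11}{12}b^{3} + \tfrac{1}{6}b^{2} - 9b - 14 → -\tfrac{11}{12}b^{3} - \tfrac{38}{3}b^{2} - \tfrac{20}{3}b
  leading term b^{3}: no divisor's leading term divides it; move -\tfrac{11}{12}b^{3} to the remainder.
  leading term b^{2}: no divisor's leading term divides it; move -\tfrac{38}{3}b^{2} to the remainder.
  leading term b: no divisor's leading term divides it; move -\tfrac{20}{3}b to the remainder.
  remainder -\tfrac{11}{12}b^{3} - \tfrac{38}{3}b^{2} - \tfrac{20}{3}b ≠ 0; add h_4 = -\tfrac{11}{12}b^{3} - \tfrac{38}{3}b^{2} - \tfrac{20}{3}b to the basis.

The other S-polynomials (S(f_2,h_3), S(f_1,h_4), S(f_2,h_4), S(h_3,h_4)) all reduce to 0 modulo the current basis, so we have a Gröbner basis.
Inter-reduce: drop elements whose leading term is divisible by another's, tail-reduce, and make monic.
Reduced Gröbner basis: {a + \tfrac{11}{12}b^{2} - \tfrac{1}{6}b - 1, b^{3} + \tfrac{152}{11}b^{2} + \tfrac{80}{11}b}.
Label its elements g_1 = a + \tfrac{11}{12}b^{2} - \tfrac{1}{6}b - 1, g_2 = b^{3} + \tfrac{152}{11}b^{2} + \tfrac{80}{11}b.

Reduce p = -2ab - 2b modulo G:
  leading term ab: subtract (-2b)·g_1 from -2ab - 2b → \tfrac{11}{6}b^{3} - \tfrac{1}{3}b^{2} - 4b
  leading term b^{3}: subtract (\tfrac{11}{6})·g_2 from \tfrac{11}{6}b^{3} - \tfrac{1}{3}b^{2} - 4b → -\tfrac{77}{3}b^{2} - \tfrac{52}{3}b
  leading term b^{2}: no divisor's leading term divides it; move -\tfrac{77}{3}b^{2} to the remainder.
  leading term b: no divisor's leading term divides it; move -\tfrac{52}{3}b to the remainder.
  normal form = -\tfrac{77}{3}b^{2} - \tfrac{52}{3}b.
The normal form is nonzero, so p ∉ I. Since p minus its normal form lies in I, I + (p) = I + (r) where r = -\tfrac{77}{3}b^{2} - \tfrac{52}{3}b; decide whether this ideal is the whole ring.
Run Buchberger on G together with r (pairs among the g_i already reduce to 0 since G is a Gröbner basis):
g_1 = a + \tfrac{11}{12}b^{2} - \tfrac{1}{6}b - 1, LT = a.
g_2 = b^{3} + \tfrac{152}{11}b^{2} + \tfrac{80}{11}b, LT = b^{3}.
r = -\tfrac{77}{3}b^{2} - \tfrac{52}{3}b, LT = b^{2}.

S(g_2,r): lcm = b^{3}. S = \tfrac{92}{7}b^{2} + \tfrac{80}{11}b.
  leading term b^{2}: subtract (-\tfrac{276}{539})·r from \tfrac{92}{7}b^{2} + \tfrac{80}{11}b → -\tfrac{864}{539}b
  leading term b: no divisor's leading term divides it; move -\tfrac{864}{539}b to the remainder.
  remainder -\tfrac{864}{539}b ≠ 0; add m_4 = -\tfrac{864}{539}b to the basis.

The other S-polynomials (S(g_1,g_2), S(g_1,r), S(g_1,m_4), S(g_2,m_4), S(r,m_4)) all reduce to 0 modulo the current basis, so we have a Gröbner basis.
Inter-reduce: drop elements whose leading term is divisible by another's, tail-reduce, and make monic.
Reduced Gröbner basis: {a - 1, b}.
The reduced Gröbner basis of I + (p) is {a - 1, b} ≠ {1}, a proper ideal, so the enlarged system stays consistent: p is independent of I, with normal form -\tfrac{77}{3}b^{2} - \tfrac{52}{3}b.

-2ab - 2b is independent of I; its normal form modulo I is -\tfrac{77}{3}b^{2} - \tfrac{52}{3}b.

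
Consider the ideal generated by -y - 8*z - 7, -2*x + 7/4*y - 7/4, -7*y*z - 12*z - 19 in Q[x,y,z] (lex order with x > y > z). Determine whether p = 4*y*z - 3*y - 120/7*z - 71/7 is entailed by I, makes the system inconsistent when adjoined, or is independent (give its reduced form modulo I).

First compute the reduced Gröbner basis of I by Buchberger's algorithm.
f_1 = -y - 8*z - 7, LT = y.
f_2 = -2*x + 7/4*y - 7/4, LT = x.
f_3 = -7*y*z - 12*z - 19, LT = y*z.

S(f_1,f_2): leading monomials are coprime, so the S-polynomial reduces to 0 (Buchberger's first criterion).
S(f_1,f_3): lcm = y*z. S = 8*z**2 + 37/7*z - 19/7.
  leading term z**2: no divisor's leading term divides it; move 8*z**2 to the remainder.
  leading term z: no divisor's leading term divides it; move 37/7*z to the remainder.
  leading term 1: no divisor's leading term divides it; move -19/7 to the remainder.
  remainder 8*z**2 + 37/7*z - 19/7 ≠ 0; add h_4 = 8*z**2 + 37/7*z - 19/7 to the basis.

S(f_2,f_3): leading monomials are coprime, so the S-polynomial reduces to 0 (Buchberger's first criterion).
S(f_1,h_4): leading monomials are coprime, so the S-polynomial reduces to 0 (Buchberger's first criterion).
S(f_2,h_4): leading monomials are coprime, so the S-polynomial reduces to 0 (Buchberger's first criterion).
S(f_3,h_4): lcm = y*z**2. S = -37/56*y*z + 19/56*y + 12/7*z**2 + 19/7*z.
  leading term y*z: subtract (37/56*z)·f_1 from -37/56*y*z + 19/56*y + 12/7*z**2 + 19/7*z → 19/56*y + 7*z**2 + 411/56*z
  leading term y: subtract (-19/56)·f_1 from 19/56*y + 7*z**2 + 411/56*z → 7*z**2 + 37/8*z - 19/8
  leading term z**2: subtract (7/8)·h_4 from 7*z**2 + 37/8*z - 19/8 → 0
  remainder 0.

Every S-polynomial of the final basis reduces to 0, so we have a Gröbner basis.
Inter-reduce: drop elements whose leading term is divisible by another's, tail-reduce, and make monic.
Reduced Gröbner basis: {x + 7*z + 7, y + 8*z + 7, z**2 + 37/56*z - 19/56}.
Label its elements g_1 = x + 7*z + 7, g_2 = y + 8*z + 7, g_3 = z**2 + 37/56*z - 19/56.

Reduce p = 4*y*z - 3*y - 120/7*z - 71/7 modulo G:
  leading term y*z: subtract (4*z)·g_2 from 4*y*z - 3*y - 120/7*z - 71/7 → -3*y - 32*z**2 - 316/7*z - 71/7
  leading term y: subtract (-3)·g_2 from -3*y - 32*z**2 - 316/7*z - 71/7 → -32*z**2 - 148/7*z + 76/7
  leading term z**2: subtract (-32)·g_3 from -32*z**2 - 148/7*z + 76/7 → 0
  normal form = 0.
Since the normal form is 0, p ∈ I.

Ideal membership is decidable via reduction modulo a Gröbner basis.

4*y*z - 3*y - 120/7*z - 71/7 lies in I (it reduces to 0).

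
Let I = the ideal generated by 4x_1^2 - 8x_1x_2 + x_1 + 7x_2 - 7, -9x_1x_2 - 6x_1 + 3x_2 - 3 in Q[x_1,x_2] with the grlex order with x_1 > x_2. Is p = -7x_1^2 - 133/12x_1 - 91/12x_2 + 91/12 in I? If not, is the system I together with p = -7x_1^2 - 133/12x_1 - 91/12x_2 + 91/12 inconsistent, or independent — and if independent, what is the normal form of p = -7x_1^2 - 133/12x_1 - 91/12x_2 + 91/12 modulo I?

First compute the reduced Gröbner basis of I by Buchberger's algorithm.
f_1 = 4x_1^2 - 8x_1x_2 + x_1 + 7x_2 - 7, LT = x_1^2.
f_2 = -9x_1x_2 - 6x_1 + 3x_2 - 3, LT = x_1x_2.

S(f_1,f_2): lcm = x_1^2x_2. S = -2x_1x_2^2 - 2/3x_1^2 + 7/12x_1x_2 + 7/4x_2^2 - 1/3x_1 - 7/4x_2.
  leading term x_1x_2^2: subtract (2/9x_2)·f_2 from -2x_1x_2^2 - 2/3x_1^2 + 7/12x_1x_2 + 7/4x_2^2 - 1/3x_1 - 7/4x_2 → -2/3x_1^2 + 23/12x_1x_2 + 13/12x_2^2 - 1/3x_1 - 13/12x_2
  leading term x_1^2: subtract (-1/6)·f_1 from -2/3x_1^2 + 23/12x_1x_2 + 13/12x_2^2 - 1/3x_1 - 13/12x_2 → 7/12x_1x_2 + 13/12x_2^2 - 1/6x_1 + 1/12x_2 - 7/6
  leading term x_1x_2: subtract (-7/108)·f_2 from 7/12x_1x_2 + 13/12x_2^2 - 1/6x_1 + 1/12x_2 - 7/6 → 13/12x_2^2 - 5/9x_1 + 5/18x_2 - 49/36
  leading term x_2^2: no divisor's leading term divides it; move 13/12x_2^2 to the remainder.
  leading term x_1: no divisor's leading term divides it; move -5/9x_1 to the remainder.
  leading term x_2: no divisor's leading term divides it; move 5/18x_2 to the remainder.
  leading term 1: no divisor's leading term divides it; move -49/36 to the remainder.
  remainder 13/12x_2^2 - 5/9x_1 + 5/18x_2 - 49/36 ≠ 0; add h_3 = 13/12x_2^2 - 5/9x_1 + 5/18x_2 - 49/36 to the basis.

The other S-polynomials (S(f_1,h_3), S(f_2,h_3)) all reduce to 0 modulo the current basis, so we have a Gröbner basis.
Inter-reduce: drop elements whose leading term is divisible by another's, tail-reduce, and make monic.
Reduced Gröbner basis: {x_1^2 + 19/12x_1 + 13/12x_2 - 13/12, x_1x_2 + 2/3x_1 - 1/3x_2 + 1/3, x_2^2 - 20/39x_1 + 10/39x_2 - 49/39}.
Label its elements g_1 = x_1^2 + 19/12x_1 + 13/12x_2 - 13/12, g_2 = x_1x_2 + 2/3x_1 - 1/3x_2 + 1/3, g_3 = x_2^2 - 20/39x_1 + 10/39x_2 - 49/39.

Reduce p = -7x_1^2 - 133/12x_1 - 91/12x_2 + 91/12 modulo G:
  leading term x_1^2: subtract (-7)·g_1 from -7x_1^2 - 133/12x_1 - 91/12x_2 + 91/12 → 0
  normal form = 0.
Since the normal form is 0, p ∈ I.

-7x_1^2 - 133/12x_1 - 91/12x_2 + 91/12 lies in I (it reduces to 0).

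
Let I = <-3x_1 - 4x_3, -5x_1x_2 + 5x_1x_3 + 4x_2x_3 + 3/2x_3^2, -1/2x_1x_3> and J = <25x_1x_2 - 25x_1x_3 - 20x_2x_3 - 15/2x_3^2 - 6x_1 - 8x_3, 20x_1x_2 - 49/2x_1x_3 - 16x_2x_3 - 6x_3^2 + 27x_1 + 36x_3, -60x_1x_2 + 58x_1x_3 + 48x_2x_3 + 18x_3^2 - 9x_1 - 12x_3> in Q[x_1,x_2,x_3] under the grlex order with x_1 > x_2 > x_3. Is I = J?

Yes, the ideals are equal.

Equality of ideals is decidable: compute both reduced Gröbner bases (unique for the ordering) and check whether they agree.
Buchberger on the first generating set:
f_1 = -3x_1 - 4x_3, LT = x_1.
f_2 = -5x_1x_2 + 5x_1x_3 + 4x_2x_3 + 3/2x_3^2, LT = x_1x_2.
f_3 = -1/2x_1x_3, LT = x_1x_3.

S(f_1,f_2): lcm = x_1x_2. S = x_1x_3 + 32/15x_2x_3 + 3/10x_3^2.
  leading term x_1x_3: subtract (-1/3x_3)·f_1 from x_1x_3 + 32/15x_2x_3 + 3/10x_3^2 → 32/15x_2x_3 - 31/30x_3^2
  leading term x_2x_3: no divisor's leading term divides it; move 32/15x_2x_3 to the remainder.
  leading term x_3^2: no divisor's leading term divides it; move -31/30x_3^2 to the remainder.
  remainder 32/15x_2x_3 - 31/30x_3^2 ≠ 0; add g_4 = 32/15x_2x_3 - 31/30x_3^2 to the basis.

S(f_1,f_3): lcm = x_1x_3. S = 4/3x_3^2.
  leading term x_3^2: no divisor's leading term divides it; move 4/3x_3^2 to the remainder.
  remainder 4/3x_3^2 ≠ 0; add g_5 = 4/3x_3^2 to the basis.

The other S-polynomials (S(f_2,f_3), S(f_1,g_4), S(f_2,g_4), S(f_3,g_4), S(f_1,g_5), S(f_2,g_5), S(f_3,g_5), S(g_4,g_5)) all reduce to 0 modulo the current basis, so we have a Gröbner basis.
Inter-reduce: drop elements whose leading term is divisible by another's, tail-reduce, and make monic.
Reduced Gröbner basis: {x_2x_3, x_3^2, x_1 + 4/3x_3}.

Buchberger on the second generating set:
h_1 = 25x_1x_2 - 25x_1x_3 - 20x_2x_3 - 15/2x_3^2 - 6x_1 - 8x_3, LT = x_1x_2.
h_2 = 20x_1x_2 - 49/2x_1x_3 - 16x_2x_3 - 6x_3^2 + 27x_1 + 36x_3, LT = x_1x_2.
h_3 = -60x_1x_2 + 58x_1x_3 + 48x_2x_3 + 18x_3^2 - 9x_1 - 12x_3, LT = x_1x_2.

S(h_1,h_2): lcm = x_1x_2. S = 9/40x_1x_3 - 159/100x_1 - 53/25x_3.
  leading term x_1x_3: no divisor's leading term divides it; move 9/40x_1x_3 to the remainder.
  leading term x_1: no divisor's leading term divides it; move -159/100x_1 to the remainder.
  leading term x_3: no divisor's leading term divides it; move -53/25x_3 to the remainder.
  remainder 9/40x_1x_3 - 159/100x_1 - 53/25x_3 ≠ 0; add k_4 = 9/40x_1x_3 - 159/100x_1 - 53/25x_3 to the basis.

S(h_1,h_3): lcm = x_1x_2. S = -1/30x_1x_3 - 39/100x_1 - 13/25x_3.
  leading term x_1x_3: subtract (-4/27)·k_4 from -1/30x_1x_3 - 39/100x_1 - 13/25x_3 → -563/900x_1 - 563/675x_3
  leading term x_1: no divisor's leading term divides it; move -563/900x_1 to the remainder.
  leading term x_3: no divisor's leading term divides it; move -563/675x_3 to the remainder.
  remainder -563/900x_1 - 563/675x_3 ≠ 0; add k_5 = -563/900x_1 - 563/675x_3 to the basis.

S(h_1,k_4): lcm = x_1x_2x_3. S = -x_1x_3^2 - 4/5x_2x_3^2 - 3/10x_3^3 + 106/15x_1x_2 - 6/25x_1x_3 + 424/45x_2x_3 - 8/25x_3^2.
  leading term x_1x_3^2: subtract (-40/9x_3)·k_4 from -x_1x_3^2 - 4/5x_2x_3^2 - 3/10x_3^3 + 106/15x_1x_2 - 6/25x_1x_3 + 424/45x_2x_3 - 8/25x_3^2 → -4/5x_2x_3^2 - 3/10x_3^3 + 106/15x_1x_2 - 548/75x_1x_3 + 424/45x_2x_3 - 2192/225x_3^2
  leading term x_2x_3^2: no divisor's leading term divides it; move -4/5x_2x_3^2 to the remainder.
  leading term x_3^3: no divisor's leading term divides it; move -3/10x_3^3 to the remainder.
  leading term x_1x_2: subtract (106/375)·h_1 from 106/15x_1x_2 - 548/75x_1x_3 + 424/45x_2x_3 - 2192/225x_3^2 → -6/25x_1x_3 + 3392/225x_2x_3 - 343/45x_3^2 + 212/125x_1 + 848/375x_3
  leading term x_1x_3: subtract (-16/15)·k_4 from -6/25x_1x_3 + 3392/225x_2x_3 - 343/45x_3^2 + 212/125x_1 + 848/375x_3 → 3392/225x_2x_3 - 343/45x_3^2
  leading term x_2x_3: no divisor's leading term divides it; move 3392/225x_2x_3 to the remainder.
  leading term x_3^2: no divisor's leading term divides it; move -343/45x_3^2 to the remainder.
  remainder -4/5x_2x_3^2 - 3/10x_3^3 + 3392/225x_2x_3 - 343/45x_3^2 ≠ 0; add k_6 = -4/5x_2x_3^2 - 3/10x_3^3 + 3392/225x_2x_3 - 343/45x_3^2 to the basis.

S(h_3,k_4): lcm = x_1x_2x_3. S = -29/30x_1x_3^2 - 4/5x_2x_3^2 - 3/10x_3^3 + 106/15x_1x_2 + 3/20x_1x_3 + 424/45x_2x_3 + 1/5x_3^2.
  leading term x_1x_3^2: subtract (-116/27x_3)·k_4 from -29/30x_1x_3^2 - 4/5x_2x_3^2 - 3/10x_3^3 + 106/15x_1x_2 + 3/20x_1x_3 + 424/45x_2x_3 + 1/5x_3^2 → -4/5x_2x_3^2 - 3/10x_3^3 + 106/15x_1x_2 - 6013/900x_1x_3 + 424/45x_2x_3 - 6013/675x_3^2
  leading term x_2x_3^2: subtract (1)·k_6 from -4/5x_2x_3^2 - 3/10x_3^3 + 106/15x_1x_2 - 6013/900x_1x_3 + 424/45x_2x_3 - 6013/675x_3^2 → 106/15x_1x_2 - 6013/900x_1x_3 - 424/75x_2x_3 - 868/675x_3^2
  leading term x_1x_2: subtract (106/375)·h_1 from 106/15x_1x_2 - 6013/900x_1x_3 - 424/75x_2x_3 - 868/675x_3^2 → 347/900x_1x_3 + 563/675x_3^2 + 212/125x_1 + 848/375x_3
  leading term x_1x_3: subtract (694/405)·k_4 from 347/900x_1x_3 + 563/675x_3^2 + 212/125x_1 + 848/375x_3 → 563/675x_3^2 + 29839/6750x_1 + 59678/10125x_3
  leading term x_3^2: no divisor's leading term divides it; move 563/675x_3^2 to the remainder.
  leading term x_1: subtract (-106/15)·k_5 from 29839/6750x_1 + 59678/10125x_3 → 0
  remainder 563/675x_3^2 ≠ 0; add k_7 = 563/675x_3^2 to the basis.

S(h_1,k_5): lcm = x_1x_2. S = -x_1x_3 - 32/15x_2x_3 - 3/10x_3^2 - 6/25x_1 - 8/25x_3.
  leading term x_1x_3: subtract (-40/9)·k_4 from -x_1x_3 - 32/15x_2x_3 - 3/10x_3^2 - 6/25x_1 - 8/25x_3 → -32/15x_2x_3 - 3/10x_3^2 - 548/75x_1 - 2192/225x_3
  leading term x_2x_3: no divisor's leading term divides it; move -32/15x_2x_3 to the remainder.
  leading term x_3^2: subtract (-405/1126)·k_7 from -3/10x_3^2 - 548/75x_1 - 2192/225x_3 → -548/75x_1 - 2192/225x_3
  leading term x_1: subtract (6576/563)·k_5 from -548/75x_1 - 2192/225x_3 → 0
  remainder -32/15x_2x_3 ≠ 0; add k_8 = -32/15x_2x_3 to the basis.

The other S-polynomials (S(h_2,h_3), S(h_2,k_4), S(h_2,k_5), S(h_3,k_5), S(k_4,k_5), S(h_1,k_6), S(h_2,k_6), S(h_3,k_6), S(k_4,k_6), S(k_5,k_6), S(h_1,k_7), S(h_2,k_7), S(h_3,k_7), S(k_4,k_7), S(k_5,k_7), S(k_6,k_7), S(h_1,k_8), S(h_2,k_8), S(h_3,k_8), S(k_4,k_8), S(k_5,k_8), S(k_6,k_8), S(k_7,k_8)) all reduce to 0 modulo the current basis, so we have a Gröbner basis.
Inter-reduce: drop elements whose leading term is divisible by another's, tail-reduce, and make monic.
Reduced Gröbner basis: {x_2x_3, x_3^2, x_1 + 4/3x_3}.

Same reduced basis, so the two generating sets span the same ideal.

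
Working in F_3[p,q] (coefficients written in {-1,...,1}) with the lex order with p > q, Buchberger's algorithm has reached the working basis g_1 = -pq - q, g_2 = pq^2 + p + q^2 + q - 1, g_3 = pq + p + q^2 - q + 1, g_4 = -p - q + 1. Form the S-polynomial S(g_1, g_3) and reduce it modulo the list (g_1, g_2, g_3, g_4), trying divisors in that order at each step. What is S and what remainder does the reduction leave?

lcm(LM(g_1), LM(g_3)) = pq.
S = (lcm/LT(g_1))·g_1 − (lcm/LT(g_3))·g_3 = -p - q^2 - q - 1.
Reduce S modulo (g_1, g_2, g_3, g_4) in that order:
  leading term p: subtract (1)·g_4 from -p - q^2 - q - 1 → -q^2 + 1
  leading term q^2: no divisor's leading term divides it; move -q^2 to the remainder.
  leading term 1: no divisor's leading term divides it; move 1 to the remainder.
The remainder -q^2 + 1 is nonzero, so it would be added as the next basis element.

S(g_1, g_3) = -p - q^2 - q - 1; remainder on division = -q^2 + 1.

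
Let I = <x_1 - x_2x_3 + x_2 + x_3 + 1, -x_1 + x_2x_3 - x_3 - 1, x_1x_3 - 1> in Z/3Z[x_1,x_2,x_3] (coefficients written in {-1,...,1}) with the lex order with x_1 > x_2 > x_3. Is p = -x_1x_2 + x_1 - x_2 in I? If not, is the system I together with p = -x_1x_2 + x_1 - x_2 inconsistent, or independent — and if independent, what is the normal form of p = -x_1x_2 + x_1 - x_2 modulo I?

First compute the reduced Gröbner basis of I by Buchberger's algorithm.
f_1 = x_1 - x_2x_3 + x_2 + x_3 + 1, LT = x_1.
f_2 = -x_1 + x_2x_3 - x_3 - 1, LT = x_1.
f_3 = x_1x_3 - 1, LT = x_1x_3.

S(f_1,f_2): lcm = x_1. S = x_2.
  leading term x_2: no divisor's leading term divides it; move x_2 to the remainder.
  remainder x_2 ≠ 0; add h_4 = x_2 to the basis.

S(f_1,f_3): lcm = x_1x_3. S = -x_2x_3^2 + x_2x_3 + x_3^2 + x_3 + 1.
  leading term x_2x_3^2: subtract (-x_3^2)·h_4 from -x_2x_3^2 + x_2x_3 + x_3^2 + x_3 + 1 → x_2x_3 + x_3^2 + x_3 + 1
  leading term x_2x_3: subtract (x_3)·h_4 from x_2x_3 + x_3^2 + x_3 + 1 → x_3^2 + x_3 + 1
  leading term x_3^2: no divisor's leading term divides it; move x_3^2 to the remainder.
  leading term x_3: no divisor's leading term divides it; move x_3 to the remainder.
  leading term 1: no divisor's leading term divides it; move 1 to the remainder.
  remainder x_3^2 + x_3 + 1 ≠ 0; add h_5 = x_3^2 + x_3 + 1 to the basis.

The other S-polynomials (S(f_2,f_3), S(f_1,h_4), S(f_2,h_4), S(f_3,h_4), S(f_1,h_5), S(f_2,h_5), S(f_3,h_5), S(h_4,h_5)) all reduce to 0 modulo the current basis, so we have a Gröbner basis.
Inter-reduce: drop elements whose leading term is divisible by another's, tail-reduce, and make monic.
Reduced Gröbner basis: {x_1 + x_3 + 1, x_2, x_3^2 + x_3 + 1}.
Label its elements g_1 = x_1 + x_3 + 1, g_2 = x_2, g_3 = x_3^2 + x_3 + 1.

Reduce p = -x_1x_2 + x_1 - x_2 modulo G:
  leading term x_1x_2: subtract (-x_2)·g_1 from -x_1x_2 + x_1 - x_2 → x_1 + x_2x_3
  leading term x_1: subtract (1)·g_1 from x_1 + x_2x_3 → x_2x_3 - x_3 - 1
  leading term x_2x_3: subtract (x_3)·g_2 from x_2x_3 - x_3 - 1 → -x_3 - 1
  leading term x_3: no divisor's leading term divides it; move -x_3 to the remainder.
  leading term 1: no divisor's leading term divides it; move -1 to the remainder.
  normal form = -x_3 - 1.
The normal form is nonzero, so p ∉ I. Since p minus its normal form lies in I, I + (p) = I + (r) where r = -x_3 - 1; decide whether this ideal is the whole ring.
Run Buchberger on G together with r (pairs among the g_i already reduce to 0 since G is a Gröbner basis):
g_1 = x_1 + x_3 + 1, LT = x_1.
g_2 = x_2, LT = x_2.
g_3 = x_3^2 + x_3 + 1, LT = x_3^2.
r = -x_3 - 1, LT = x_3.

S(g_3,r): lcm = x_3^2. S = 1.
  leading term 1: no divisor's leading term divides it; move 1 to the remainder.
  remainder 1 ≠ 0; add m_5 = 1 to the basis.

The other S-polynomials (S(g_1,g_2), S(g_1,g_3), S(g_1,r), S(g_2,g_3), S(g_2,r), S(g_1,m_5), S(g_2,m_5), S(g_3,m_5), S(r,m_5)) all reduce to 0 modulo the current basis, so we have a Gröbner basis.
Inter-reduce: drop elements whose leading term is divisible by another's, tail-reduce, and make monic.
Reduced Gröbner basis: {1}.
The reduced Gröbner basis of I + (p) is {1}: the ideal is the whole ring, so the enlarged system has no common solution — adjoining p is inconsistent.

Adjoining -x_1x_2 + x_1 - x_2 makes the ideal the whole ring: the system is inconsistent.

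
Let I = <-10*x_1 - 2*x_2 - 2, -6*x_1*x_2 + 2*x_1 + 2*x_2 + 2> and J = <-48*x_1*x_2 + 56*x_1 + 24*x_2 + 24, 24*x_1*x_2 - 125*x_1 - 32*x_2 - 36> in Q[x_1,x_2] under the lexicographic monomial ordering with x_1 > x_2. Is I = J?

No, the ideals differ.

For a fixed monomial order, each ideal has a unique reduced Gröbner basis; comparing bases decides equality.
Buchberger on the first generating set:
f_1 = -10*x_1 - 2*x_2 - 2, LT = x_1.
f_2 = -6*x_1*x_2 + 2*x_1 + 2*x_2 + 2, LT = x_1*x_2.

S(f_1,f_2): lcm = x_1*x_2. S = 1/3*x_1 + 1/5*x_2**2 + 8/15*x_2 + 1/3.
  reduce S modulo (f_1, f_2):
  remainder 1/5*x_2**2 + 7/15*x_2 + 4/15 ≠ 0; add g_3 = 1/5*x_2**2 + 7/15*x_2 + 4/15 to the basis.

The other S-polynomials (S(f_1,g_3), S(f_2,g_3)) all reduce to 0 modulo the current basis, so we have a Gröbner basis.
Inter-reduce: drop elements whose leading term is divisible by another's, tail-reduce, and make monic.
Reduced Gröbner basis: {x_1 + 1/5*x_2 + 1/5, x_2**2 + 7/3*x_2 + 4/3}.

Buchberger on the second generating set:
h_1 = -48*x_1*x_2 + 56*x_1 + 24*x_2 + 24, LT = x_1*x_2.
h_2 = 24*x_1*x_2 - 125*x_1 - 32*x_2 - 36, LT = x_1*x_2.

S(h_1,h_2): lcm = x_1*x_2. S = 97/24*x_1 + 5/6*x_2 + 1.
  reduce S modulo (h_1, h_2):
  remainder 97/24*x_1 + 5/6*x_2 + 1 ≠ 0; add k_3 = 97/24*x_1 + 5/6*x_2 + 1 to the basis.

S(h_1,k_3): lcm = x_1*x_2. S = -7/6*x_1 - 20/97*x_2**2 - 145/194*x_2 - 1/2.
  reduce S modulo (h_1, h_2, k_3):
  remainder -20/97*x_2**2 - 295/582*x_2 - 41/194 ≠ 0; add k_4 = -20/97*x_2**2 - 295/582*x_2 - 41/194 to the basis.

The other S-polynomials (S(h_2,k_3), S(h_1,k_4), S(h_2,k_4), S(k_3,k_4)) all reduce to 0 modulo the current basis, so we have a Gröbner basis.
Inter-reduce: drop elements whose leading term is divisible by another's, tail-reduce, and make monic.
Reduced Gröbner basis: {x_1 + 20/97*x_2 + 24/97, x_2**2 + 59/24*x_2 + 41/40}.

These differ, so the ideals are not equal.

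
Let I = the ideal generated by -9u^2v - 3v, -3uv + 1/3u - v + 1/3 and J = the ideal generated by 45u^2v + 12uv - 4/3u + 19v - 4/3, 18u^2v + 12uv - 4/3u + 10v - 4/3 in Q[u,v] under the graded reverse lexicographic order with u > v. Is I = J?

Yes, the ideals are equal.

Two ideals are equal iff their reduced Gröbner bases coincide (the reduced basis is unique for a fixed ordering).
Buchberger on the first generating set:
f_1 = -9u^2v - 3v, LT = u^2v.
f_2 = -3uv + 1/3u - v + 1/3, LT = uv.

S(f_1,f_2): lcm = u^2v. S = 1/9u^2 - 1/3uv + 1/9u + 1/3v.
  reduce S modulo (f_1, f_2):
  remainder 1/9u^2 + 2/27u + 4/9v - 1/27 ≠ 0; add g_3 = 1/9u^2 + 2/27u + 4/9v - 1/27 to the basis.

S(f_1,g_3): lcm = u^2v. S = -2/3uv - 4v^2 + 2/3v.
  reduce S modulo (f_1, f_2, g_3):
  remainder -4v^2 - 2/27u + 8/9v - 2/27 ≠ 0; add g_4 = -4v^2 - 2/27u + 8/9v - 2/27 to the basis.

The other S-polynomials (S(f_2,g_3), S(f_1,g_4), S(f_2,g_4), S(g_3,g_4)) all reduce to 0 modulo the current basis, so we have a Gröbner basis.
Inter-reduce: drop elements whose leading term is divisible by another's, tail-reduce, and make monic.
Reduced Gröbner basis: {u^2 + 2/3u + 4v - 1/3, uv - 1/9u + 1/3v - 1/9, v^2 + 1/54u - 2/9v + 1/54}.

Buchberger on the second generating set:
h_1 = 45u^2v + 12uv - 4/3u + 19v - 4/3, LT = u^2v.
h_2 = 18u^2v + 12uv - 4/3u + 10v - 4/3, LT = u^2v.

S(h_1,h_2): lcm = u^2v. S = -2/5uv + 2/45u - 2/15v + 2/45.
  reduce S modulo (h_1, h_2):
  remainder -2/5uv + 2/45u - 2/15v + 2/45 ≠ 0; add k_3 = -2/5uv + 2/45u - 2/15v + 2/45 to the basis.

S(h_1,k_3): lcm = u^2v. S = 1/9u^2 - 1/15uv + 11/135u + 19/45v - 4/135.
  reduce S modulo (h_1, h_2, k_3):
  remainder 1/9u^2 + 2/27u + 4/9v - 1/27 ≠ 0; add k_4 = 1/9u^2 + 2/27u + 4/9v - 1/27 to the basis.

S(h_1,k_4): lcm = u^2v. S = -2/5uv - 4v^2 - 4/135u + 34/45v - 4/135.
  reduce S modulo (h_1, h_2, k_3, k_4):
  remainder -4v^2 - 2/27u + 8/9v - 2/27 ≠ 0; add k_5 = -4v^2 - 2/27u + 8/9v - 2/27 to the basis.

The other S-polynomials (S(h_2,k_3), S(h_2,k_4), S(k_3,k_4), S(h_1,k_5), S(h_2,k_5), S(k_3,k_5), S(k_4,k_5)) all reduce to 0 modulo the current basis, so we have a Gröbner basis.
Inter-reduce: drop elements whose leading term is divisible by another's, tail-reduce, and make monic.
Reduced Gröbner basis: {u^2 + 2/3u + 4v - 1/3, uv - 1/9u + 1/3v - 1/9, v^2 + 1/54u - 2/9v + 1/54}.

Same reduced basis, so the two generating sets span the same ideal.
The choice of monomial ordering does not affect the verdict — as long as both bases are computed under the same ordering, their equality decides ideal equality.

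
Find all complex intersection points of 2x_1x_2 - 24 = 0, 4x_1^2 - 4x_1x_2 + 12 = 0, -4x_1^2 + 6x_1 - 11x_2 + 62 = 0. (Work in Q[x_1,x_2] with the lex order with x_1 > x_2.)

Compute a lex Gröbner basis by Buchberger's algorithm.
f_1 = 2x_1x_2 - 24, LT = x_1x_2.
f_2 = 4x_1^2 - 4x_1x_2 + 12, LT = x_1^2.
f_3 = -4x_1^2 + 6x_1 - 11x_2 + 62, LT = x_1^2.

S(f_1,f_2): lcm = x_1^2x_2. S = x_1x_2^2 - 12x_1 - 3x_2.
  leading term x_1x_2^2: subtract (1/2x_2)·f_1 from x_1x_2^2 - 12x_1 - 3x_2 → -12x_1 + 9x_2
  leading term x_1: no divisor's leading term divides it; move -12x_1 to the remainder.
  leading term x_2: no divisor's leading term divides it; move 9x_2 to the remainder.
  remainder -12x_1 + 9x_2 ≠ 0; add h_4 = -12x_1 + 9x_2 to the basis.

S(f_1,f_3): lcm = x_1^2x_2. S = 3/2x_1x_2 - 12x_1 - 11/4x_2^2 + 31/2x_2.
  leading term x_1x_2: subtract (3/4)·f_1 from 3/2x_1x_2 - 12x_1 - 11/4x_2^2 + 31/2x_2 → -12x_1 - 11/4x_2^2 + 31/2x_2 + 18
  leading term x_1: subtract (1)·h_4 from -12x_1 - 11/4x_2^2 + 31/2x_2 + 18 → -11/4x_2^2 + 13/2x_2 + 18
  leading term x_2^2: no divisor's leading term divides it; move -11/4x_2^2 to the remainder.
  leading term x_2: no divisor's leading term divides it; move 13/2x_2 to the remainder.
  leading term 1: no divisor's leading term divides it; move 18 to the remainder.
  remainder -11/4x_2^2 + 13/2x_2 + 18 ≠ 0; add h_5 = -11/4x_2^2 + 13/2x_2 + 18 to the basis.

S(f_2,f_3): lcm = x_1^2. S = -x_1x_2 + 3/2x_1 - 11/4x_2 + 37/2.
  leading term x_1x_2: subtract (-1/2)·f_1 from -x_1x_2 + 3/2x_1 - 11/4x_2 + 37/2 → 3/2x_1 - 11/4x_2 + 13/2
  leading term x_1: subtract (-1/8)·h_4 from 3/2x_1 - 11/4x_2 + 13/2 → -13/8x_2 + 13/2
  leading term x_2: no divisor's leading term divides it; move -13/8x_2 to the remainder.
  leading term 1: no divisor's leading term divides it; move 13/2 to the remainder.
  remainder -13/8x_2 + 13/2 ≠ 0; add h_6 = -13/8x_2 + 13/2 to the basis.

The other S-polynomials (S(f_1,h_4), S(f_2,h_4), S(f_3,h_4), S(f_1,h_5), S(f_2,h_5), S(f_3,h_5), S(h_4,h_5), S(f_1,h_6), S(f_2,h_6), S(f_3,h_6), S(h_4,h_6), S(h_5,h_6)) all reduce to 0 modulo the current basis, so we have a Gröbner basis.
Inter-reduce: drop elements whose leading term is divisible by another's, tail-reduce, and make monic.
Reduced Gröbner basis: {x_1 - 3, x_2 - 4}.

The lex basis is triangular: the last element involves only x_2. Solving x_2 - 4 = 0 gives x_2 ∈ {4}; substituting each value into the earlier elements determines the remaining variables.
  x_2 = 4: the earlier basis element becomes x_1 - 3 = 0, giving x_1 = 3 — point (3, 4).
Substituting each solution back into the original system confirms all equations vanish.

{(3, 4)}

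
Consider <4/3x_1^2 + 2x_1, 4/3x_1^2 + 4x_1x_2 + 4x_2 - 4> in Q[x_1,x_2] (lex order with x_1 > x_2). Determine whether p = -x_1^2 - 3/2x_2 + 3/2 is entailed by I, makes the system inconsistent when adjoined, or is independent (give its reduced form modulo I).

-x_1^2 - 3/2x_2 + 3/2 lies in I (it reduces to 0).

First compute the reduced Gröbner basis of I by Buchberger's algorithm.
f_1 = 4/3x_1^2 + 2x_1, LT = x_1^2.
f_2 = 4/3x_1^2 + 4x_1x_2 + 4x_2 - 4, LT = x_1^2.

S(f_1,f_2): lcm = x_1^2. S = -3x_1x_2 + 3/2x_1 - 3x_2 + 3.
  reduce S modulo (f_1, f_2):
  remainder -3x_1x_2 + 3/2x_1 - 3x_2 + 3 ≠ 0; add h_3 = -3x_1x_2 + 3/2x_1 - 3x_2 + 3 to the basis.

S(f_1,h_3): lcm = x_1^2x_2. S = 1/2x_1^2 + 1/2x_1x_2 + x_1.
  reduce S modulo (f_1, f_2, h_3):
  remainder 1/2x_1 - 1/2x_2 + 1/2 ≠ 0; add h_4 = 1/2x_1 - 1/2x_2 + 1/2 to the basis.

S(h_3,h_4): lcm = x_1x_2. S = -1/2x_1 + x_2^2 - 1.
  reduce S modulo (f_1, f_2, h_3, h_4):
  remainder x_2^2 - 1/2x_2 - 1/2 ≠ 0; add h_5 = x_2^2 - 1/2x_2 - 1/2 to the basis.

The other S-polynomials (S(f_2,h_3), S(f_1,h_4), S(f_2,h_4), S(f_1,h_5), S(f_2,h_5), S(h_3,h_5), S(h_4,h_5)) all reduce to 0 modulo the current basis, so we have a Gröbner basis.
Inter-reduce: drop elements whose leading term is divisible by another's, tail-reduce, and make monic.
Reduced Gröbner basis: {x_1 - x_2 + 1, x_2^2 - 1/2x_2 - 1/2}.
Label its elements g_1 = x_1 - x_2 + 1, g_2 = x_2^2 - 1/2x_2 - 1/2.

Reduce p = -x_1^2 - 3/2x_2 + 3/2 modulo G:
  leading term x_1^2: subtract (-x_1)·g_1 from -x_1^2 - 3/2x_2 + 3/2 → -x_1x_2 + x_1 - 3/2x_2 + 3/2
  leading term x_1x_2: subtract (-x_2)·g_1 from -x_1x_2 + x_1 - 3/2x_2 + 3/2 → x_1 - x_2^2 - 1/2x_2 + 3/2
  leading term x_1: subtract (1)·g_1 from x_1 - x_2^2 - 1/2x_2 + 3/2 → -x_2^2 + 1/2x_2 + 1/2
  leading term x_2^2: subtract (-1)·g_2 from -x_2^2 + 1/2x_2 + 1/2 → 0
  normal form = 0.
Since the normal form is 0, p ∈ I.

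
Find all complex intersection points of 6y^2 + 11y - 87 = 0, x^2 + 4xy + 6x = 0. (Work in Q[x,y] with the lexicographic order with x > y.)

{(0, -29/6), (40/3, -29/6), (-18, 3), (0, 3)}

Compute a lex Gröbner basis by Buchberger's algorithm.
f_1 = 6y^2 + 11y - 87, LT = y^2.
f_2 = x^2 + 4xy + 6x, LT = x^2.

The S-polynomials (S(f_1,f_2)) all reduce to 0 modulo the current basis, so we have a Gröbner basis.
Inter-reduce: drop elements whose leading term is divisible by another's, tail-reduce, and make monic.
Reduced Gröbner basis: {x^2 + 4xy + 6x, y^2 + 11/6y - 29/2}.

Since the basis is lex-ordered, y^2 + 11/6y - 29/2 is univariate in y. Its roots are {-29/6, 3}. Back-substituting each root into the other basis elements fixes the other coordinates.
  y = -29/6: the earlier basis element becomes x^2 - 40/3x = 0, giving x = 0, 40/3 — points (0, -29/6), (40/3, -29/6).
  y = 3: the earlier basis element becomes x^2 + 18x = 0, giving x = -18, 0 — points (-18, 3), (0, 3).
This is the nonlinear analogue of row-reducing a linear system.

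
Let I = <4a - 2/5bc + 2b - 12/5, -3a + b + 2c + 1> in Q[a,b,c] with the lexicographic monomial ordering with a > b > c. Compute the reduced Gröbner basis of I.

G = {a - 1/3b - 2/3c - 1/3, bc - 25/3b - 20/3c + 8/3}

Buchberger's algorithm terminates because the ascending chain of leading-term ideals stabilizes.

f_1 = 4a - 2/5bc + 2b - 12/5, LT = a.
f_2 = -3a + b + 2c + 1, LT = a.

S(f_1,f_2): lcm = a. S = -1/10bc + 5/6b + 2/3c - 4/15.
  leading term bc: no divisor's leading term divides it; move -1/10bc to the remainder.
  leading term b: no divisor's leading term divides it; move 5/6b to the remainder.
  leading term c: no divisor's leading term divides it; move 2/3c to the remainder.
  leading term 1: no divisor's leading term divides it; move -4/15 to the remainder.
  remainder -1/10bc + 5/6b + 2/3c - 4/15 ≠ 0; add g_3 = -1/10bc + 5/6b + 2/3c - 4/15 to the basis.

The other S-polynomials (S(f_1,g_3), S(f_2,g_3)) all reduce to 0 modulo the current basis, so we have a Gröbner basis.
Inter-reduce: drop elements whose leading term is divisible by another's, tail-reduce, and make monic.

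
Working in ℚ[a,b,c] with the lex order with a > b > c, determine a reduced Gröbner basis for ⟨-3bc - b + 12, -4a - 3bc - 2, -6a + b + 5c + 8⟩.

f_1 = -3bc - b + 12, LT = bc.
f_2 = -4a - 3bc - 2, LT = a.
f_3 = -6a + b + 5c + 8, LT = a.

S(f_1,f_2): leading monomials are coprime, so the S-polynomial reduces to 0 (Buchberger's first criterion).
S(f_1,f_3): leading monomials are coprime, so the S-polynomial reduces to 0 (Buchberger's first criterion).
S(f_2,f_3): lcm = a. S = ¾bc + ⅙b + ⅚c + 11/6.
  leading term bc: subtract (-¼)·f_1 from ¾bc + ⅙b + ⅚c + 11/6 → -1/12b + ⅚c + 29/6
  leading term b: no divisor's leading term divides it; move -1/12b to the remainder.
  leading term c: no divisor's leading term divides it; move ⅚c to the remainder.
  leading term 1: no divisor's leading term divides it; move 29/6 to the remainder.
  remainder -1/12b + ⅚c + 29/6 ≠ 0; add g_4 = -1/12b + ⅚c + 29/6 to the basis.

S(f_1,g_4): lcm = bc. S = ⅓b + 10c² + 58c - 4.
  leading term b: subtract (-4)·g_4 from ⅓b + 10c² + 58c - 4 → 10c² + 184/3c + 46/3
  leading term c²: no divisor's leading term divides it; move 10c² to the remainder.
  leading term c: no divisor's leading term divides it; move 184/3c to the remainder.
  leading term 1: no divisor's leading term divides it; move 46/3 to the remainder.
  remainder 10c² + 184/3c + 46/3 ≠ 0; add g_5 = 10c² + 184/3c + 46/3 to the basis.

S(f_2,g_4): leading monomials are coprime, so the S-polynomial reduces to 0 (Buchberger's first criterion).
S(f_3,g_4): leading monomials are coprime, so the S-polynomial reduces to 0 (Buchberger's first criterion).
S(f_1,g_5): lcm = bc². S = -29/5bc - 23/15b - 4c.
  leading term bc: subtract (29/15)·f_1 from -29/5bc - 23/15b - 4c → ⅖b - 4c - 116/5
  leading term b: subtract (-24/5)·g_4 from ⅖b - 4c - 116/5 → 0
  remainder 0.

S(f_2,g_5): leading monomials are coprime, so the S-polynomial reduces to 0 (Buchberger's first criterion).
S(f_3,g_5): leading monomials are coprime, so the S-polynomial reduces to 0 (Buchberger's first criterion).
S(g_4,g_5): leading monomials are coprime, so the S-polynomial reduces to 0 (Buchberger's first criterion).
Every S-polynomial of the final basis reduces to 0, so we have a Gröbner basis.
Inter-reduce: drop elements whose leading term is divisible by another's, tail-reduce, and make monic.

G = {a - 5/2c - 11, b - 10c - 58, c² + 92/15c + 23/15}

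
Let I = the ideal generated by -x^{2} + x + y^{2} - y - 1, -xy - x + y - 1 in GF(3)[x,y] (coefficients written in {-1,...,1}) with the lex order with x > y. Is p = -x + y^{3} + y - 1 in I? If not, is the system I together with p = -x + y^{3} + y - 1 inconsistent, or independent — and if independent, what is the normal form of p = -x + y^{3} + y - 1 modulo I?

-x + y^{3} + y - 1 lies in I (it reduces to 0).

First compute the reduced Gröbner basis of I by Buchberger's algorithm.
f_1 = -x^{2} + x + y^{2} - y - 1, LT = x^{2}.
f_2 = -xy - x + y - 1, LT = xy.

S(f_1,f_2): lcm = x^{2}y. S = -x^{2} - x - y^{3} + y^{2} + y.
  leading term x^{2}: subtract (1)·f_1 from -x^{2} - x - y^{3} + y^{2} + y → x - y^{3} - y + 1
  leading term x: no divisor's leading term divides it; move x to the remainder.
  leading term y^{3}: no divisor's leading term divides it; move -y^{3} to the remainder.
  leading term y: no divisor's leading term divides it; move -y to the remainder.
  leading term 1: no divisor's leading term divides it; move 1 to the remainder.
  remainder x - y^{3} - y + 1 ≠ 0; add h_3 = x - y^{3} - y + 1 to the basis.

S(f_2,h_3): lcm = xy. S = x + y^{4} + y^{2} + y + 1.
  leading term x: subtract (1)·h_3 from x + y^{4} + y^{2} + y + 1 → y^{4} + y^{3} + y^{2} - y
  leading term y^{4}: no divisor's leading term divides it; move y^{4} to the remainder.
  leading term y^{3}: no divisor's leading term divides it; move y^{3} to the remainder.
  leading term y^{2}: no divisor's leading term divides it; move y^{2} to the remainder.
  leading term y: no divisor's leading term divides it; move -y to the remainder.
  remainder y^{4} + y^{3} + y^{2} - y ≠ 0; add h_4 = y^{4} + y^{3} + y^{2} - y to the basis.

The other S-polynomials (S(f_1,h_3), S(f_1,h_4), S(f_2,h_4), S(h_3,h_4)) all reduce to 0 modulo the current basis, so we have a Gröbner basis.
Inter-reduce: drop elements whose leading term is divisible by another's, tail-reduce, and make monic.
Reduced Gröbner basis: {x - y^{3} - y + 1, y^{4} + y^{3} + y^{2} - y}.
Label its elements g_1 = x - y^{3} - y + 1, g_2 = y^{4} + y^{3} + y^{2} - y.

Reduce p = -x + y^{3} + y - 1 modulo G:
  leading term x: subtract (-1)·g_1 from -x + y^{3} + y - 1 → 0
  normal form = 0.
Since the normal form is 0, p ∈ I.

Ideal membership is decidable via reduction modulo a Gröbner basis.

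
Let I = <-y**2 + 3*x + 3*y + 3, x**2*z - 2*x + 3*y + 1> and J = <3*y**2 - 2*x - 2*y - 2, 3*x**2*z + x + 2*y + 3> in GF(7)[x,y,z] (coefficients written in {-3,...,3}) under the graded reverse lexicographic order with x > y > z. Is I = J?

For a fixed monomial order, each ideal has a unique reduced Gröbner basis; comparing bases decides equality.
Buchberger on the first generating set:
f_1 = -y**2 + 3*x + 3*y + 3, LT = y**2.
f_2 = x**2*z - 2*x + 3*y + 1, LT = x**2*z.

The S-polynomials (S(f_1,f_2)) all reduce to 0 modulo the current basis, so we have a Gröbner basis.
Inter-reduce: drop elements whose leading term is divisible by another's, tail-reduce, and make monic.
Reduced Gröbner basis: {x**2*z - 2*x + 3*y + 1, y**2 - 3*x - 3*y - 3}.

Buchberger on the second generating set:
h_1 = 3*y**2 - 2*x - 2*y - 2, LT = y**2.
h_2 = 3*x**2*z + x + 2*y + 3, LT = x**2*z.

The S-polynomials (S(h_1,h_2)) all reduce to 0 modulo the current basis, so we have a Gröbner basis.
Inter-reduce: drop elements whose leading term is divisible by another's, tail-reduce, and make monic.
Reduced Gröbner basis: {x**2*z - 2*x + 3*y + 1, y**2 - 3*x - 3*y - 3}.

The two bases agree; hence the ideals are identical.

Yes, the ideals are equal.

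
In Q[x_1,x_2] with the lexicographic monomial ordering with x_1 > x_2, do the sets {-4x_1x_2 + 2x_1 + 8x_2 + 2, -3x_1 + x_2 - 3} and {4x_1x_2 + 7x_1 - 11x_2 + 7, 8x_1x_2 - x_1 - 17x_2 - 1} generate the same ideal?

Two ideals are equal iff their reduced Gröbner bases coincide (the reduced basis is unique for a fixed ordering).
Buchberger on the first generating set:
f_1 = -4x_1x_2 + 2x_1 + 8x_2 + 2, LT = x_1x_2.
f_2 = -3x_1 + x_2 - 3, LT = x_1.

S(f_1,f_2): lcm = x_1x_2. S = -\tfrac{1}{2}x_1 + \tfrac{1}{3}x_2^{2} - 3x_2 - \tfrac{1}{2}.
  leading term x_1: subtract (\tfrac{1}{6})·f_2 from -\tfrac{1}{2}x_1 + \tfrac{1}{3}x_2^{2} - 3x_2 - \tfrac{1}{2} → \tfrac{1}{3}x_2^{2} - \tfrac{19}{6}x_2
  leading term x_2^{2}: no divisor's leading term divides it; move \tfrac{1}{3}x_2^{2} to the remainder.
  leading term x_2: no divisor's leading term divides it; move -\tfrac{19}{6}x_2 to the remainder.
  remainder \tfrac{1}{3}x_2^{2} - \tfrac{19}{6}x_2 ≠ 0; add g_3 = \tfrac{1}{3}x_2^{2} - \tfrac{19}{6}x_2 to the basis.

S(f_1,g_3): lcm = x_1x_2^{2}. S = 9x_1x_2 - 2x_2^{2} - \tfrac{1}{2}x_2.
  leading term x_1x_2: subtract (-\tfrac{9}{4})·f_1 from 9x_1x_2 - 2x_2^{2} - \tfrac{1}{2}x_2 → \tfrac{9}{2}x_1 - 2x_2^{2} + \tfrac{35}{2}x_2 + \tfrac{9}{2}
  leading term x_1: subtract (-\tfrac{3}{2})·f_2 from \tfrac{9}{2}x_1 - 2x_2^{2} + \tfrac{35}{2}x_2 + \tfrac{9}{2} → -2x_2^{2} + 19x_2
  leading term x_2^{2}: subtract (-6)·g_3 from -2x_2^{2} + 19x_2 → 0
  remainder 0.

S(f_2,g_3): leading monomials are coprime, so the S-polynomial reduces to 0 (Buchberger's first criterion).
Every S-polynomial of the final basis reduces to 0, so we have a Gröbner basis.
Inter-reduce: drop elements whose leading term is divisible by another's, tail-reduce, and make monic.
Reduced Gröbner basis: {x_1 - \tfrac{1}{3}x_2 + 1, x_2^{2} - \tfrac{19}{2}x_2}.

Buchberger on the second generating set:
h_1 = 4x_1x_2 + 7x_1 - 11x_2 + 7, LT = x_1x_2.
h_2 = 8x_1x_2 - x_1 - 17x_2 - 1, LT = x_1x_2.

S(h_1,h_2): lcm = x_1x_2. S = \tfrac{15}{8}x_1 - \tfrac{5}{8}x_2 + \tfrac{15}{8}.
  leading term x_1: no divisor's leading term divides it; move \tfrac{15}{8}x_1 to the remainder.
  leading term x_2: no divisor's leading term divides it; move -\tfrac{5}{8}x_2 to the remainder.
  leading term 1: no divisor's leading term divides it; move \tfrac{15}{8} to the remainder.
  remainder \tfrac{15}{8}x_1 - \tfrac{5}{8}x_2 + \tfrac{15}{8} ≠ 0; add k_3 = \tfrac{15}{8}x_1 - \tfrac{5}{8}x_2 + \tfrac{15}{8} to the basis.

S(h_1,k_3): lcm = x_1x_2. S = \tfrac{7}{4}x_1 + \tfrac{1}{3}x_2^{2} - \tfrac{15}{4}x_2 + \tfrac{7}{4}.
  leading term x_1: subtract (\tfrac{14}{15})·k_3 from \tfrac{7}{4}x_1 + \tfrac{1}{3}x_2^{2} - \tfrac{15}{4}x_2 + \tfrac{7}{4} → \tfrac{1}{3}x_2^{2} - \tfrac{19}{6}x_2
  leading term x_2^{2}: no divisor's leading term divides it; move \tfrac{1}{3}x_2^{2} to the remainder.
  leading term x_2: no divisor's leading term divides it; move -\tfrac{19}{6}x_2 to the remainder.
  remainder \tfrac{1}{3}x_2^{2} - \tfrac{19}{6}x_2 ≠ 0; add k_4 = \tfrac{1}{3}x_2^{2} - \tfrac{19}{6}x_2 to the basis.

S(h_2,k_3): lcm = x_1x_2. S = -\tfrac{1}{8}x_1 + \tfrac{1}{3}x_2^{2} - \tfrac{25}{8}x_2 - \tfrac{1}{8}.
  leading term x_1: subtract (-\tfrac{1}{15})·k_3 from -\tfrac{1}{8}x_1 + \tfrac{1}{3}x_2^{2} - \tfrac{25}{8}x_2 - \tfrac{1}{8} → \tfrac{1}{3}x_2^{2} - \tfrac{19}{6}x_2
  leading term x_2^{2}: subtract (1)·k_4 from \tfrac{1}{3}x_2^{2} - \tfrac{19}{6}x_2 → 0
  remainder 0.

S(h_1,k_4): lcm = x_1x_2^{2}. S = \tfrac{45}{4}x_1x_2 - \tfrac{11}{4}x_2^{2} + \tfrac{7}{4}x_2.
  leading term x_1x_2: subtract (\tfrac{45}{16})·h_1 from \tfrac{45}{4}x_1x_2 - \tfrac{11}{4}x_2^{2} + \tfrac{7}{4}x_2 → -\tfrac{315}{16}x_1 - \tfrac{11}{4}x_2^{2} + \tfrac{523}{16}x_2 - \tfrac{315}{16}
  leading term x_1: subtract (-\tfrac{21}{2})·k_3 from -\tfrac{315}{16}x_1 - \tfrac{11}{4}x_2^{2} + \tfrac{523}{16}x_2 - \tfrac{315}{16} → -\tfrac{11}{4}x_2^{2} + \tfrac{209}{8}x_2
  leading term x_2^{2}: subtract (-\tfrac{33}{4})·k_4 from -\tfrac{11}{4}x_2^{2} + \tfrac{209}{8}x_2 → 0
  remainder 0.

S(h_2,k_4): lcm = x_1x_2^{2}. S = \tfrac{75}{8}x_1x_2 - \tfrac{17}{8}x_2^{2} - \tfrac{1}{8}x_2.
  leading term x_1x_2: subtract (\tfrac{75}{32})·h_1 from \tfrac{75}{8}x_1x_2 - \tfrac{17}{8}x_2^{2} - \tfrac{1}{8}x_2 → -\tfrac{525}{32}x_1 - \tfrac{17}{8}x_2^{2} + \tfrac{821}{32}x_2 - \tfrac{525}{32}
  leading term x_1: subtract (-\tfrac{35}{4})·k_3 from -\tfrac{525}{32}x_1 - \tfrac{17}{8}x_2^{2} + \tfrac{821}{32}x_2 - \tfrac{525}{32} → -\tfrac{17}{8}x_2^{2} + \tfrac{323}{16}x_2
  leading term x_2^{2}: subtract (-\tfrac{51}{8})·k_4 from -\tfrac{17}{8}x_2^{2} + \tfrac{323}{16}x_2 → 0
  remainder 0.

S(k_3,k_4): leading monomials are coprime, so the S-polynomial reduces to 0 (Buchberger's first criterion).
Every S-polynomial of the final basis reduces to 0, so we have a Gröbner basis.
Inter-reduce: drop elements whose leading term is divisible by another's, tail-reduce, and make monic.
Reduced Gröbner basis: {x_1 - \tfrac{1}{3}x_2 + 1, x_2^{2} - \tfrac{19}{2}x_2}.

The two bases agree; hence the ideals are identical.

Yes, the ideals are equal.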